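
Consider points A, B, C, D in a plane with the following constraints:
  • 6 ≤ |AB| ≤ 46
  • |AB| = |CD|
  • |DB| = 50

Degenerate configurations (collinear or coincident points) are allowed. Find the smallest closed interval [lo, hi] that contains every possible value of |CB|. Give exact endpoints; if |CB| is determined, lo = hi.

|AB| ∈ [6, 46]
|BD| ∈ {50}
|CD| ∈ [6, 46]
|AD| ∈ [4, 96]
|BC| ∈ [4, 96]
|AC| ∈ [0, 142]

|CB| ∈ [4, 96]  (≈ [4.0000, 96.0000])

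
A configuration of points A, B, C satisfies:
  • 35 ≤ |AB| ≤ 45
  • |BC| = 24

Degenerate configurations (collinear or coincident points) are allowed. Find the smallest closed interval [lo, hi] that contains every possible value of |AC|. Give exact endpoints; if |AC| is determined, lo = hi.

|AB| ∈ [35, 45]
|BC| ∈ {24}
|AC| ∈ [11, 69]

|AC| ∈ [11, 69]  (≈ [11.0000, 69.0000])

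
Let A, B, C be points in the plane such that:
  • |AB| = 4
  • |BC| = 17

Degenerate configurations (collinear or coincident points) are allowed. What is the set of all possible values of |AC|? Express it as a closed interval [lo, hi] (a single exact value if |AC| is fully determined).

|AC| ∈ [13, 21]  (≈ [13.0000, 21.0000])

|AB| ∈ {4}
|BC| ∈ {17}
|AC| ∈ [13, 21]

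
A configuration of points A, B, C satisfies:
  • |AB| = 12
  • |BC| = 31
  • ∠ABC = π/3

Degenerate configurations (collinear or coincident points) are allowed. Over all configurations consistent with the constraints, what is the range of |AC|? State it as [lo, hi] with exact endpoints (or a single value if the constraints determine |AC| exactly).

|AC| = √(733)  (≈ 27.0740)

|AB| ∈ {12}
|BC| ∈ {31}
|AC| ∈ {√(733)}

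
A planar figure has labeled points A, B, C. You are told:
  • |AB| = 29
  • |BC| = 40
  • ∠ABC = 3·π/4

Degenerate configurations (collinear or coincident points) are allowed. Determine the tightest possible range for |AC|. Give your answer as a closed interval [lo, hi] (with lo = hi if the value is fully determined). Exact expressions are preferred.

|AB| ∈ {29}
|BC| ∈ {40}
|AC| ∈ {√(1160·√(2) + 2441)}

|AC| = √(1160·√(2) + 2441)  (≈ 63.8865)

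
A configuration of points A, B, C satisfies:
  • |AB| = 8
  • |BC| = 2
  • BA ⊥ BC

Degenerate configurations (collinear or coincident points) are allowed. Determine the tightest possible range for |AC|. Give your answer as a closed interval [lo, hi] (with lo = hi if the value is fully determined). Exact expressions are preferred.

|AC| = 2·√(17)  (≈ 8.2462)

|AB| ∈ {8}
|BC| ∈ {2}
|AC| ∈ {2·√(17)}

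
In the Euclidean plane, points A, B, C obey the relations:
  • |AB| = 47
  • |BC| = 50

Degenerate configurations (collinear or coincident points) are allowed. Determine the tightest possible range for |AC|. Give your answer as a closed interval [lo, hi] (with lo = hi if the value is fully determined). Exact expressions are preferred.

|AC| ∈ [3, 97]  (≈ [3.0000, 97.0000])

|AB| ∈ {47}
|BC| ∈ {50}
|AC| ∈ [3, 97]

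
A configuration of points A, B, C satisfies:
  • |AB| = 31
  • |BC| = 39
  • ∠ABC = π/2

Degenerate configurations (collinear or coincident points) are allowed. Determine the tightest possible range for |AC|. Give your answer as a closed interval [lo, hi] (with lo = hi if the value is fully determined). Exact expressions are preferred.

|AC| = √(2482)  (≈ 49.8197)

|AB| ∈ {31}
|BC| ∈ {39}
|AC| ∈ {√(2482)}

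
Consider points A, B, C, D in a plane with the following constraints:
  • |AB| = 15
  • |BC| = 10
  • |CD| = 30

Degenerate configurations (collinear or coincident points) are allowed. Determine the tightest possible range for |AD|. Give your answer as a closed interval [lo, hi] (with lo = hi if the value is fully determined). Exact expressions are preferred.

|AB| ∈ {15}
|BC| ∈ {10}
|CD| ∈ {30}
|AC| ∈ [5, 25]
|BD| ∈ [20, 40]
|AD| ∈ [5, 55]

|AD| ∈ [5, 55]  (≈ [5.0000, 55.0000])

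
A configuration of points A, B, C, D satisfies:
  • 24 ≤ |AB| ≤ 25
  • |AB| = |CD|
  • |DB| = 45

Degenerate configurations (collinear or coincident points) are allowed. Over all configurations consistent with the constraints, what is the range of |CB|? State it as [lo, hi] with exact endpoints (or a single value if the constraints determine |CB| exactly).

|AB| ∈ [24, 25]
|BD| ∈ {45}
|CD| ∈ [24, 25]
|AD| ∈ [20, 70]
|BC| ∈ [20, 70]
|AC| ∈ [0, 95]

|CB| ∈ [20, 70]  (≈ [20.0000, 70.0000])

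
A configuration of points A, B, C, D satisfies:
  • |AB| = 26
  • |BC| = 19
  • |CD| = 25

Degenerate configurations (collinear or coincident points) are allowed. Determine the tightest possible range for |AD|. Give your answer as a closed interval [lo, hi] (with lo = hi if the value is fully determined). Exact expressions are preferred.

|AD| ∈ [0, 70]  (≈ [0.0000, 70.0000])

|AB| ∈ {26}
|BC| ∈ {19}
|CD| ∈ {25}
|AC| ∈ [7, 45]
|BD| ∈ [6, 44]
|AD| ∈ [0, 70]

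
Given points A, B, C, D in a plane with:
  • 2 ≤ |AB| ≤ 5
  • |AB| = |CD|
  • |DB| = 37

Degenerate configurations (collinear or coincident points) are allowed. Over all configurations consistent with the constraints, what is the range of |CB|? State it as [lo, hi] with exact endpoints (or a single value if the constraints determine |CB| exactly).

|AB| ∈ [2, 5]
|BD| ∈ {37}
|CD| ∈ [2, 5]
|AD| ∈ [32, 42]
|BC| ∈ [32, 42]
|AC| ∈ [27, 47]

|CB| ∈ [32, 42]  (≈ [32.0000, 42.0000])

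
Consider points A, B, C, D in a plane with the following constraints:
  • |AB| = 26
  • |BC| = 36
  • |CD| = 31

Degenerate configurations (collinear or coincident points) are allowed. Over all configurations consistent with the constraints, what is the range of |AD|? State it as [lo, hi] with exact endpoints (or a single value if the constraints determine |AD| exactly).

|AB| ∈ {26}
|BC| ∈ {36}
|CD| ∈ {31}
|AC| ∈ [10, 62]
|BD| ∈ [5, 67]
|AD| ∈ [0, 93]

|AD| ∈ [0, 93]  (≈ [0.0000, 93.0000])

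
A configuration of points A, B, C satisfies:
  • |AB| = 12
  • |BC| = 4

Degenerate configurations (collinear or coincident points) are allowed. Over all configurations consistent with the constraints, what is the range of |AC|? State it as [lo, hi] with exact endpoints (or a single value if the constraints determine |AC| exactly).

|AB| ∈ {12}
|BC| ∈ {4}
|AC| ∈ [8, 16]

|AC| ∈ [8, 16]  (≈ [8.0000, 16.0000])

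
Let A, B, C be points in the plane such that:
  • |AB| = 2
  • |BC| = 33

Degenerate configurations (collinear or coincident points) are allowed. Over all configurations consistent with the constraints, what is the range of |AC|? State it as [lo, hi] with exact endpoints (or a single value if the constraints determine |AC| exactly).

|AC| ∈ [31, 35]  (≈ [31.0000, 35.0000])

|AB| ∈ {2}
|BC| ∈ {33}
|AC| ∈ [31, 35]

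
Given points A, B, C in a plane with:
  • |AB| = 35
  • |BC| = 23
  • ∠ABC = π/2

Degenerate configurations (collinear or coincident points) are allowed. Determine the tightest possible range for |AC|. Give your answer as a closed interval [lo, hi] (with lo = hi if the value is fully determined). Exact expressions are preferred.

|AC| = √(1754)  (≈ 41.8808)

|AB| ∈ {35}
|BC| ∈ {23}
|AC| ∈ {√(1754)}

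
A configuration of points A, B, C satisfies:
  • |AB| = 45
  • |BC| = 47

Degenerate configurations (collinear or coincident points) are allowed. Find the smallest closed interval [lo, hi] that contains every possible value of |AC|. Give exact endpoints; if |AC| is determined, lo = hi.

|AB| ∈ {45}
|BC| ∈ {47}
|AC| ∈ [2, 92]

|AC| ∈ [2, 92]  (≈ [2.0000, 92.0000])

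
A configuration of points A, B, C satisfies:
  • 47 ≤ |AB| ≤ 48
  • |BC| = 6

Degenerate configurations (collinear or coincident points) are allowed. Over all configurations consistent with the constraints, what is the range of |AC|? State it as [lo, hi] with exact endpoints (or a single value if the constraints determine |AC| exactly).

|AB| ∈ [47, 48]
|BC| ∈ {6}
|AC| ∈ [41, 54]

|AC| ∈ [41, 54]  (≈ [41.0000, 54.0000])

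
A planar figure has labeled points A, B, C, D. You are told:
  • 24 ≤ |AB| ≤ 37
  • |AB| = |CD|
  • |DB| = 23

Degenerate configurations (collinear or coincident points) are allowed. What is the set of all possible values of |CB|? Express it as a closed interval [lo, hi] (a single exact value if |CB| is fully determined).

|CB| ∈ [1, 60]  (≈ [1.0000, 60.0000])

|AB| ∈ [24, 37]
|BD| ∈ {23}
|CD| ∈ [24, 37]
|AD| ∈ [1, 60]
|BC| ∈ [1, 60]
|AC| ∈ [0, 97]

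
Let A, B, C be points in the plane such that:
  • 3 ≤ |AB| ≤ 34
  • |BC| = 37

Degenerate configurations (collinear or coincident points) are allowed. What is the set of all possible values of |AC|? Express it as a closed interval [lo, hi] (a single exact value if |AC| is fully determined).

|AC| ∈ [3, 71]  (≈ [3.0000, 71.0000])

|AB| ∈ [3, 34]
|BC| ∈ {37}
|AC| ∈ [3, 71]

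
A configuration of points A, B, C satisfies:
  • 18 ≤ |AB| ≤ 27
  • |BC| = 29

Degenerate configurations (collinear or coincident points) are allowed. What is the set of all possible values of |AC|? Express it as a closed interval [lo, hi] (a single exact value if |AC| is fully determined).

|AC| ∈ [2, 56]  (≈ [2.0000, 56.0000])

|AB| ∈ [18, 27]
|BC| ∈ {29}
|AC| ∈ [2, 56]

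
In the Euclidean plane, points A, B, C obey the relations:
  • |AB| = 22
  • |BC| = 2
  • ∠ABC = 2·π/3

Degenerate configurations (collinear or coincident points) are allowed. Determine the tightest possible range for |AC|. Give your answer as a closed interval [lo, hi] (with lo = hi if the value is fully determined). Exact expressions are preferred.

|AC| = 2·√(133)  (≈ 23.0651)

|AB| ∈ {22}
|BC| ∈ {2}
|AC| ∈ {2·√(133)}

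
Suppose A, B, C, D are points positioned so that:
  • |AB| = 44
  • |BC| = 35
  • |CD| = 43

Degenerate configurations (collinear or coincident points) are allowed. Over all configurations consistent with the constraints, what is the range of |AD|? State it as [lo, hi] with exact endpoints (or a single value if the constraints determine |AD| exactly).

|AD| ∈ [0, 122]  (≈ [0.0000, 122.0000])

|AB| ∈ {44}
|BC| ∈ {35}
|CD| ∈ {43}
|AC| ∈ [9, 79]
|BD| ∈ [8, 78]
|AD| ∈ [0, 122]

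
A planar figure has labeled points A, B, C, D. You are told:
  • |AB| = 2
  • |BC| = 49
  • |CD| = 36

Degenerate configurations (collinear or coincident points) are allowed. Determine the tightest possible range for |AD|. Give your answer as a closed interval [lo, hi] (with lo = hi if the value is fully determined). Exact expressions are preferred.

|AD| ∈ [11, 87]  (≈ [11.0000, 87.0000])

|AB| ∈ {2}
|BC| ∈ {49}
|CD| ∈ {36}
|AC| ∈ [47, 51]
|BD| ∈ [13, 85]
|AD| ∈ [11, 87]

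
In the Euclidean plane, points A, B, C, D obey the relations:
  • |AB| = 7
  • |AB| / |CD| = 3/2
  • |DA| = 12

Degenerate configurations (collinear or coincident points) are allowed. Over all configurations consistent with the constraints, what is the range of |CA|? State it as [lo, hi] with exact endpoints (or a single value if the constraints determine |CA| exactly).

|CA| ∈ [22/3, 50/3]  (≈ [7.3333, 16.6667])

|AB| ∈ {7}
|AD| ∈ {12}
|CD| ∈ {14/3}
|BD| ∈ [5, 19]
|AC| ∈ [22/3, 50/3]
|BC| ∈ [1/3, 71/3]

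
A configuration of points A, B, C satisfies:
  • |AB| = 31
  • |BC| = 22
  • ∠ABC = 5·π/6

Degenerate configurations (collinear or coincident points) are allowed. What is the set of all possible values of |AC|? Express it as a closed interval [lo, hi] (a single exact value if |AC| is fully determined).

|AC| = √(682·√(3) + 1445)  (≈ 51.2470)

|AB| ∈ {31}
|BC| ∈ {22}
|AC| ∈ {√(682·√(3) + 1445)}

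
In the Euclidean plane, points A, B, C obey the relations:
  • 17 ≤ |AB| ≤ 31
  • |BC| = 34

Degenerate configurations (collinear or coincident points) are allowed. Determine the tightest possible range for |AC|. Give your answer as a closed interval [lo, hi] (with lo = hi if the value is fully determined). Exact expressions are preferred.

|AC| ∈ [3, 65]  (≈ [3.0000, 65.0000])

|AB| ∈ [17, 31]
|BC| ∈ {34}
|AC| ∈ [3, 65]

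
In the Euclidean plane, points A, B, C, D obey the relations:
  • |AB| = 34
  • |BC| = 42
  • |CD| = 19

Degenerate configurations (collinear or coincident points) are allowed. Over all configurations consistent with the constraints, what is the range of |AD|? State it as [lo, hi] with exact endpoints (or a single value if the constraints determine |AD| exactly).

|AD| ∈ [0, 95]  (≈ [0.0000, 95.0000])

|AB| ∈ {34}
|BC| ∈ {42}
|CD| ∈ {19}
|AC| ∈ [8, 76]
|BD| ∈ [23, 61]
|AD| ∈ [0, 95]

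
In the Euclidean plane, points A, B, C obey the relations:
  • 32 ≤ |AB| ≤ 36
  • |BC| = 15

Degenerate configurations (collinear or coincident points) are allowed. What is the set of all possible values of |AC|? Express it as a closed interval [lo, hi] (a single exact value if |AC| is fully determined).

|AC| ∈ [17, 51]  (≈ [17.0000, 51.0000])

|AB| ∈ [32, 36]
|BC| ∈ {15}
|AC| ∈ [17, 51]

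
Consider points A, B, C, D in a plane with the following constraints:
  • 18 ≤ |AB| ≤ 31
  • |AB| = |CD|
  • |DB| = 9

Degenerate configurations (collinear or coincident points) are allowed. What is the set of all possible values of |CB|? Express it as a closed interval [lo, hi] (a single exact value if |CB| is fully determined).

|CB| ∈ [9, 40]  (≈ [9.0000, 40.0000])

|AB| ∈ [18, 31]
|BD| ∈ {9}
|CD| ∈ [18, 31]
|AD| ∈ [9, 40]
|BC| ∈ [9, 40]
|AC| ∈ [0, 71]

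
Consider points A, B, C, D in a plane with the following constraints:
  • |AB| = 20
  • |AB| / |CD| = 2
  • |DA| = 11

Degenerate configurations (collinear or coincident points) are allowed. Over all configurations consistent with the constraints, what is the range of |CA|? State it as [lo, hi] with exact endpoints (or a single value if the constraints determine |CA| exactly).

|AB| ∈ {20}
|AD| ∈ {11}
|CD| ∈ {10}
|BD| ∈ [9, 31]
|AC| ∈ [1, 21]
|BC| ∈ [0, 41]

|CA| ∈ [1, 21]  (≈ [1.0000, 21.0000])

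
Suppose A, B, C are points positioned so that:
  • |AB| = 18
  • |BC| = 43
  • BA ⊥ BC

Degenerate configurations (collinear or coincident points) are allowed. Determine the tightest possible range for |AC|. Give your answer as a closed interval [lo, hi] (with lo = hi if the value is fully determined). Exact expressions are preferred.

|AB| ∈ {18}
|BC| ∈ {43}
|AC| ∈ {√(2173)}

|AC| = √(2173)  (≈ 46.6154)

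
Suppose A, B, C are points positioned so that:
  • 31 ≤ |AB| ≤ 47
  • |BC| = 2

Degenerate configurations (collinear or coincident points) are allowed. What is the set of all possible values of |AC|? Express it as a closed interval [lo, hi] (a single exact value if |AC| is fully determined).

|AC| ∈ [29, 49]  (≈ [29.0000, 49.0000])

|AB| ∈ [31, 47]
|BC| ∈ {2}
|AC| ∈ [29, 49]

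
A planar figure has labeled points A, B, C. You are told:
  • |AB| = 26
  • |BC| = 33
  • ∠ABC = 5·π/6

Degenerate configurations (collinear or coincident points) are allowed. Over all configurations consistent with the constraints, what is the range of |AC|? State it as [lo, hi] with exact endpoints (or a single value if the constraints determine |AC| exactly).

|AC| = √(858·√(3) + 1765)  (≈ 57.0184)

|AB| ∈ {26}
|BC| ∈ {33}
|AC| ∈ {√(858·√(3) + 1765)}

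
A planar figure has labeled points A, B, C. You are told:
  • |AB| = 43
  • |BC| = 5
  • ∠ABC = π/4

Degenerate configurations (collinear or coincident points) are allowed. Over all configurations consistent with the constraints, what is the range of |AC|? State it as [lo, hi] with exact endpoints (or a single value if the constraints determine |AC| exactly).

|AC| = √(1874 - 215·√(2))  (≈ 39.6225)

|AB| ∈ {43}
|BC| ∈ {5}
|AC| ∈ {√(1874 - 215·√(2))}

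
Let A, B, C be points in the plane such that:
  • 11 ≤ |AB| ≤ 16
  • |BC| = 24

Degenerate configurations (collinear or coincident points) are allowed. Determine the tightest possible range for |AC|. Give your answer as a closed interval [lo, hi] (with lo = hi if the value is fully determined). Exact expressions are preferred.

|AC| ∈ [8, 40]  (≈ [8.0000, 40.0000])

|AB| ∈ [11, 16]
|BC| ∈ {24}
|AC| ∈ [8, 40]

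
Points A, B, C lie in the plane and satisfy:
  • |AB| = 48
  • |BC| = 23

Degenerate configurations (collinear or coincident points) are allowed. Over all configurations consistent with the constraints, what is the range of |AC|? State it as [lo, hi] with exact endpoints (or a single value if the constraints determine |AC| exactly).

|AC| ∈ [25, 71]  (≈ [25.0000, 71.0000])

|AB| ∈ {48}
|BC| ∈ {23}
|AC| ∈ [25, 71]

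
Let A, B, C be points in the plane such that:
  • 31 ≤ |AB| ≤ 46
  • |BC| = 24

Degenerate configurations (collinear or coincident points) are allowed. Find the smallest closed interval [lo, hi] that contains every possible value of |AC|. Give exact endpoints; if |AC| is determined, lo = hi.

|AC| ∈ [7, 70]  (≈ [7.0000, 70.0000])

|AB| ∈ [31, 46]
|BC| ∈ {24}
|AC| ∈ [7, 70]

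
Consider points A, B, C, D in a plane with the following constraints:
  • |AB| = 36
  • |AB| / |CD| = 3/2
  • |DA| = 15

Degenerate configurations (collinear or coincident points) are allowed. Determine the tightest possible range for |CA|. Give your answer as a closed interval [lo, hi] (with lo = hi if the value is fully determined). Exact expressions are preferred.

|CA| ∈ [9, 39]  (≈ [9.0000, 39.0000])

|AB| ∈ {36}
|AD| ∈ {15}
|CD| ∈ {24}
|BD| ∈ [21, 51]
|AC| ∈ [9, 39]
|BC| ∈ [0, 75]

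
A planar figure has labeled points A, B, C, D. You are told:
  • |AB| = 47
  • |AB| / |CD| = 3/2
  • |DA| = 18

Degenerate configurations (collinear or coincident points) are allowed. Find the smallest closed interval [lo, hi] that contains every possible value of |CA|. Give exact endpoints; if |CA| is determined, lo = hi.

|AB| ∈ {47}
|AD| ∈ {18}
|CD| ∈ {94/3}
|BD| ∈ [29, 65]
|AC| ∈ [40/3, 148/3]
|BC| ∈ [0, 289/3]

|CA| ∈ [40/3, 148/3]  (≈ [13.3333, 49.3333])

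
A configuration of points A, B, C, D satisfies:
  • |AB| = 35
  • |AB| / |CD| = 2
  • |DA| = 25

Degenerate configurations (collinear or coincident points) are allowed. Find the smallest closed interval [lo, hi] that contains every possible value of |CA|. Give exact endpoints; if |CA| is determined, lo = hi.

|AB| ∈ {35}
|AD| ∈ {25}
|CD| ∈ {35/2}
|BD| ∈ [10, 60]
|AC| ∈ [15/2, 85/2]
|BC| ∈ [0, 155/2]

|CA| ∈ [15/2, 85/2]  (≈ [7.5000, 42.5000])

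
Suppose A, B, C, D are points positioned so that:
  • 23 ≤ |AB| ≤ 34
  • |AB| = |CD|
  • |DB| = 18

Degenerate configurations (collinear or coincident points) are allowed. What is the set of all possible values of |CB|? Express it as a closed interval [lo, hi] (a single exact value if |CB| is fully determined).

|AB| ∈ [23, 34]
|BD| ∈ {18}
|CD| ∈ [23, 34]
|AD| ∈ [5, 52]
|BC| ∈ [5, 52]
|AC| ∈ [0, 86]

|CB| ∈ [5, 52]  (≈ [5.0000, 52.0000])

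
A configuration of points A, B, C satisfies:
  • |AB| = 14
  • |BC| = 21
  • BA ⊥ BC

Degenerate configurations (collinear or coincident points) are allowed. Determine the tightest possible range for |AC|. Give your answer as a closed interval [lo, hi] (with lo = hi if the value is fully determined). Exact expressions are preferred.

|AB| ∈ {14}
|BC| ∈ {21}
|AC| ∈ {7·√(13)}

|AC| = 7·√(13)  (≈ 25.2389)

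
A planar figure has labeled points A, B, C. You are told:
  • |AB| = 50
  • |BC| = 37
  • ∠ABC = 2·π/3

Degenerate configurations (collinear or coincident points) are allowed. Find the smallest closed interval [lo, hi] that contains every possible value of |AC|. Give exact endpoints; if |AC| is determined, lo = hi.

|AC| = √(5719)  (≈ 75.6241)

|AB| ∈ {50}
|BC| ∈ {37}
|AC| ∈ {√(5719)}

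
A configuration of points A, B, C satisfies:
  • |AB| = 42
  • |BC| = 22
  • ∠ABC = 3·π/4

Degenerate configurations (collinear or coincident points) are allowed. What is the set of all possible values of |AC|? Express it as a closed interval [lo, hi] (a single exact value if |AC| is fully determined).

|AC| = 2·√(231·√(2) + 562)  (≈ 59.6216)

|AB| ∈ {42}
|BC| ∈ {22}
|AC| ∈ {2·√(231·√(2) + 562)}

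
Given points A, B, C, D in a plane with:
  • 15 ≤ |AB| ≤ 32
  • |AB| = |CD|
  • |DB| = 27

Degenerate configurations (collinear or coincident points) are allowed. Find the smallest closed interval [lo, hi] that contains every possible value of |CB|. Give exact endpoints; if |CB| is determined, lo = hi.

|CB| ∈ [0, 59]  (≈ [0.0000, 59.0000])

|AB| ∈ [15, 32]
|BD| ∈ {27}
|CD| ∈ [15, 32]
|AD| ∈ [0, 59]
|BC| ∈ [0, 59]
|AC| ∈ [0, 91]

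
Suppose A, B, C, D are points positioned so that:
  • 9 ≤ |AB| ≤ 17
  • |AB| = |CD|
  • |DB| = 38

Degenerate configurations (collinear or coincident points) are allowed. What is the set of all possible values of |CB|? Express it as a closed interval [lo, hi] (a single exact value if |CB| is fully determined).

|AB| ∈ [9, 17]
|BD| ∈ {38}
|CD| ∈ [9, 17]
|AD| ∈ [21, 55]
|BC| ∈ [21, 55]
|AC| ∈ [4, 72]

|CB| ∈ [21, 55]  (≈ [21.0000, 55.0000])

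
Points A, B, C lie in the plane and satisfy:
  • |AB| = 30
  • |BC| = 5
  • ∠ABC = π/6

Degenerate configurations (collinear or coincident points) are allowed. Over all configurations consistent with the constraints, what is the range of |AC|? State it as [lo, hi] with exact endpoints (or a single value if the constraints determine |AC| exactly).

|AC| = 5·√(37 - 6·√(3))  (≈ 25.7913)

|AB| ∈ {30}
|BC| ∈ {5}
|AC| ∈ {5·√(37 - 6·√(3))}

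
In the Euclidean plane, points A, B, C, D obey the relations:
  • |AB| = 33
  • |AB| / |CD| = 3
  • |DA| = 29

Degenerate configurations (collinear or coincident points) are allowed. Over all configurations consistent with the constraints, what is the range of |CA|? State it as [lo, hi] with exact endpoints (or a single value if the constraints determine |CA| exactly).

|CA| ∈ [18, 40]  (≈ [18.0000, 40.0000])

|AB| ∈ {33}
|AD| ∈ {29}
|CD| ∈ {11}
|BD| ∈ [4, 62]
|AC| ∈ [18, 40]
|BC| ∈ [0, 73]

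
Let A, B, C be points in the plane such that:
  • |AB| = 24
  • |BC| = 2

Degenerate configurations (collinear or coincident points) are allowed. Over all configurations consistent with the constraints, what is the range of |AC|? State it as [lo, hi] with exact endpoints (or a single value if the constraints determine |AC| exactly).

|AC| ∈ [22, 26]  (≈ [22.0000, 26.0000])

|AB| ∈ {24}
|BC| ∈ {2}
|AC| ∈ [22, 26]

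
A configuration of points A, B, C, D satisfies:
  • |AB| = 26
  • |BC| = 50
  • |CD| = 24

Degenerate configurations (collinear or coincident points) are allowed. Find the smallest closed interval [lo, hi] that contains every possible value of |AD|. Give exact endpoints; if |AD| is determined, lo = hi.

|AB| ∈ {26}
|BC| ∈ {50}
|CD| ∈ {24}
|AC| ∈ [24, 76]
|BD| ∈ [26, 74]
|AD| ∈ [0, 100]

|AD| ∈ [0, 100]  (≈ [0.0000, 100.0000])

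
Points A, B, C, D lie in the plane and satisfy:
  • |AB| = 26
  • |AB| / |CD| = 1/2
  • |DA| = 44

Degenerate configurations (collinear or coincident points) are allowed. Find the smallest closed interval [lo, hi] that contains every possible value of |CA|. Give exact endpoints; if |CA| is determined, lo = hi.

|AB| ∈ {26}
|AD| ∈ {44}
|CD| ∈ {52}
|BD| ∈ [18, 70]
|AC| ∈ [8, 96]
|BC| ∈ [0, 122]

|CA| ∈ [8, 96]  (≈ [8.0000, 96.0000])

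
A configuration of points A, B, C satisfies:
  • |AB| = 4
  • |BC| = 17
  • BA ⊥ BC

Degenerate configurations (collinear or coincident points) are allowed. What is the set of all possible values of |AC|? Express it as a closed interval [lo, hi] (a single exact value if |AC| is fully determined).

|AC| = √(305)  (≈ 17.4642)

|AB| ∈ {4}
|BC| ∈ {17}
|AC| ∈ {√(305)}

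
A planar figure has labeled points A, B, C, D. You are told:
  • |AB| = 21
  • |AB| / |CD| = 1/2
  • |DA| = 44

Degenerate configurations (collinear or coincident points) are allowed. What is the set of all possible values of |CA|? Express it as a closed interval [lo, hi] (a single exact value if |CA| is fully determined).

|CA| ∈ [2, 86]  (≈ [2.0000, 86.0000])

|AB| ∈ {21}
|AD| ∈ {44}
|CD| ∈ {42}
|BD| ∈ [23, 65]
|AC| ∈ [2, 86]
|BC| ∈ [0, 107]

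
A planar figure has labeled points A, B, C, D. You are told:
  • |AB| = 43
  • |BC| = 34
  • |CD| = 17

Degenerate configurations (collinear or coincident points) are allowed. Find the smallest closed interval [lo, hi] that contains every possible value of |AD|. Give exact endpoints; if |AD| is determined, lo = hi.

|AB| ∈ {43}
|BC| ∈ {34}
|CD| ∈ {17}
|AC| ∈ [9, 77]
|BD| ∈ [17, 51]
|AD| ∈ [0, 94]

|AD| ∈ [0, 94]  (≈ [0.0000, 94.0000])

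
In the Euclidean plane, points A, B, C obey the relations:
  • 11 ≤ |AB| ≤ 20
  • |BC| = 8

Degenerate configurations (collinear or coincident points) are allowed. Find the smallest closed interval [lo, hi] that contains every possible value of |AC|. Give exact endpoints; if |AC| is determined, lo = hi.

|AC| ∈ [3, 28]  (≈ [3.0000, 28.0000])

|AB| ∈ [11, 20]
|BC| ∈ {8}
|AC| ∈ [3, 28]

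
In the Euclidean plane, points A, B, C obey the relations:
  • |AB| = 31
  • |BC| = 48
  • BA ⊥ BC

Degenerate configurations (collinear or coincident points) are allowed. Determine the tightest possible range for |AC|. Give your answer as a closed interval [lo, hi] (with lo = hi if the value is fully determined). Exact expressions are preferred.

|AC| = √(3265)  (≈ 57.1402)

|AB| ∈ {31}
|BC| ∈ {48}
|AC| ∈ {√(3265)}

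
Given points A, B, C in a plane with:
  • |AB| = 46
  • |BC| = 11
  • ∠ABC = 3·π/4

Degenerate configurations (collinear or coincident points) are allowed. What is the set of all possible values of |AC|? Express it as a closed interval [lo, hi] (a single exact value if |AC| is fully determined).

|AC| = √(506·√(2) + 2237)  (≈ 54.3378)

|AB| ∈ {46}
|BC| ∈ {11}
|AC| ∈ {√(506·√(2) + 2237)}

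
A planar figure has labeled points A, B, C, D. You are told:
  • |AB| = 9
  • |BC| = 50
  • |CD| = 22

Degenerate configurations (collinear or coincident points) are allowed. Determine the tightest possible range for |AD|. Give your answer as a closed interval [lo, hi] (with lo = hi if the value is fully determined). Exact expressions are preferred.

|AD| ∈ [19, 81]  (≈ [19.0000, 81.0000])

|AB| ∈ {9}
|BC| ∈ {50}
|CD| ∈ {22}
|AC| ∈ [41, 59]
|BD| ∈ [28, 72]
|AD| ∈ [19, 81]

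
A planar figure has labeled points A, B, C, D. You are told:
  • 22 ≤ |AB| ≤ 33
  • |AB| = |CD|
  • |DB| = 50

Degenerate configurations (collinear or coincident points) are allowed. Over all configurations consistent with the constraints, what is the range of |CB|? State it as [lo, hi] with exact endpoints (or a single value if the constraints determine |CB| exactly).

|AB| ∈ [22, 33]
|BD| ∈ {50}
|CD| ∈ [22, 33]
|AD| ∈ [17, 83]
|BC| ∈ [17, 83]
|AC| ∈ [0, 116]

|CB| ∈ [17, 83]  (≈ [17.0000, 83.0000])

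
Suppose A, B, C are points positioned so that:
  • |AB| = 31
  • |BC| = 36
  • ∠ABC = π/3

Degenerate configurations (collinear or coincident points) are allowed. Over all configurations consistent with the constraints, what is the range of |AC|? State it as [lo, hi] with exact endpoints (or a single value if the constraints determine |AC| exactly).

|AC| = √(1141)  (≈ 33.7787)

|AB| ∈ {31}
|BC| ∈ {36}
|AC| ∈ {√(1141)}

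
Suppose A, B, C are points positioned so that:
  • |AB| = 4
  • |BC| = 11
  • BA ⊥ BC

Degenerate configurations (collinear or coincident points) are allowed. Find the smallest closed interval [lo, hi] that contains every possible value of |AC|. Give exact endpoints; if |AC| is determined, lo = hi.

|AB| ∈ {4}
|BC| ∈ {11}
|AC| ∈ {√(137)}

|AC| = √(137)  (≈ 11.7047)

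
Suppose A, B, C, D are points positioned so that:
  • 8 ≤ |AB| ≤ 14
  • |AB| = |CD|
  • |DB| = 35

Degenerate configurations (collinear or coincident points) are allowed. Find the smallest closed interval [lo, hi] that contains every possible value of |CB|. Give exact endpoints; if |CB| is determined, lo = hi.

|AB| ∈ [8, 14]
|BD| ∈ {35}
|CD| ∈ [8, 14]
|AD| ∈ [21, 49]
|BC| ∈ [21, 49]
|AC| ∈ [7, 63]

|CB| ∈ [21, 49]  (≈ [21.0000, 49.0000])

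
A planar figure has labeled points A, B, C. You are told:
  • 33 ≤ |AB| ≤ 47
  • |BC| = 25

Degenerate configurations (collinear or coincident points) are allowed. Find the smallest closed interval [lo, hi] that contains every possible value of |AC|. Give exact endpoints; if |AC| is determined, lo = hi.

|AB| ∈ [33, 47]
|BC| ∈ {25}
|AC| ∈ [8, 72]

|AC| ∈ [8, 72]  (≈ [8.0000, 72.0000])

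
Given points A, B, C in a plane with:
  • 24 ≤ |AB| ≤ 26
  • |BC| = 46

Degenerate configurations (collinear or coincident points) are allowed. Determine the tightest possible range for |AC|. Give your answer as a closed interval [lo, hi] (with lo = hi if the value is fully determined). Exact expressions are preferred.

|AC| ∈ [20, 72]  (≈ [20.0000, 72.0000])

|AB| ∈ [24, 26]
|BC| ∈ {46}
|AC| ∈ [20, 72]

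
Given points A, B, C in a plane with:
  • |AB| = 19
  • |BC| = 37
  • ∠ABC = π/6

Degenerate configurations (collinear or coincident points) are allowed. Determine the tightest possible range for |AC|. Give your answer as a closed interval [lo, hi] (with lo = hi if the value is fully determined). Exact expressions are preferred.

|AB| ∈ {19}
|BC| ∈ {37}
|AC| ∈ {√(1730 - 703·√(3))}

|AC| = √(1730 - 703·√(3))  (≈ 22.6356)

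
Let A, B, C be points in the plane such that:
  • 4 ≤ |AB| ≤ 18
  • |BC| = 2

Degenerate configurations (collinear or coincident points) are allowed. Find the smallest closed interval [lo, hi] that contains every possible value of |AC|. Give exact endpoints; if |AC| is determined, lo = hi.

|AC| ∈ [2, 20]  (≈ [2.0000, 20.0000])

|AB| ∈ [4, 18]
|BC| ∈ {2}
|AC| ∈ [2, 20]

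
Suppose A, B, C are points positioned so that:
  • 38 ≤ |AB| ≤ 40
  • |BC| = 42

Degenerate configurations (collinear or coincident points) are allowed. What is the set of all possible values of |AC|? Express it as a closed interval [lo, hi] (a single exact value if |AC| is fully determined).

|AC| ∈ [2, 82]  (≈ [2.0000, 82.0000])

|AB| ∈ [38, 40]
|BC| ∈ {42}
|AC| ∈ [2, 82]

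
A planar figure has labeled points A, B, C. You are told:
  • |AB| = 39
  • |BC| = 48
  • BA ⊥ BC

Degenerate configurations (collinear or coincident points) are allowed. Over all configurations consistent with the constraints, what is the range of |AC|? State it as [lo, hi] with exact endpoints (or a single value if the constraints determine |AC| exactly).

|AB| ∈ {39}
|BC| ∈ {48}
|AC| ∈ {15·√(17)}

|AC| = 15·√(17)  (≈ 61.8466)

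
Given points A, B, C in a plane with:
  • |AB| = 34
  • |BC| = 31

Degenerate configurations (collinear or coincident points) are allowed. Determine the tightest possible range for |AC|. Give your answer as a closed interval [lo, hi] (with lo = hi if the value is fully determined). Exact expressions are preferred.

|AC| ∈ [3, 65]  (≈ [3.0000, 65.0000])

|AB| ∈ {34}
|BC| ∈ {31}
|AC| ∈ [3, 65]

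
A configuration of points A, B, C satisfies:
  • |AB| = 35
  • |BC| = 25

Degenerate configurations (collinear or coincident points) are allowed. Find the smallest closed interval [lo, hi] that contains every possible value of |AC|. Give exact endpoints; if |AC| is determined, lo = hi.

|AB| ∈ {35}
|BC| ∈ {25}
|AC| ∈ [10, 60]

|AC| ∈ [10, 60]  (≈ [10.0000, 60.0000])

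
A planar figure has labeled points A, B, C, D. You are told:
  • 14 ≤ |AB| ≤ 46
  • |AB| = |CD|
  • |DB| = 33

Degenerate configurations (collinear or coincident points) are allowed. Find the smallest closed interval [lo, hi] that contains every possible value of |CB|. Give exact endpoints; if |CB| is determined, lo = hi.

|AB| ∈ [14, 46]
|BD| ∈ {33}
|CD| ∈ [14, 46]
|AD| ∈ [0, 79]
|BC| ∈ [0, 79]
|AC| ∈ [0, 125]

|CB| ∈ [0, 79]  (≈ [0.0000, 79.0000])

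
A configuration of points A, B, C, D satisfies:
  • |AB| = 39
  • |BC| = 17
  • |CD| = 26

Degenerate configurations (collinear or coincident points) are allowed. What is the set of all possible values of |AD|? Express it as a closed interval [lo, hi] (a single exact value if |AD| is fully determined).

|AD| ∈ [0, 82]  (≈ [0.0000, 82.0000])

|AB| ∈ {39}
|BC| ∈ {17}
|CD| ∈ {26}
|AC| ∈ [22, 56]
|BD| ∈ [9, 43]
|AD| ∈ [0, 82]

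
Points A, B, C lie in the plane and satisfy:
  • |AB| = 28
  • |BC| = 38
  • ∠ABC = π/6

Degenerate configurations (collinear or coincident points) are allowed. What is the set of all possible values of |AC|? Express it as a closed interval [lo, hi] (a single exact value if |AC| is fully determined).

|AB| ∈ {28}
|BC| ∈ {38}
|AC| ∈ {2·√(557 - 266·√(3))}

|AC| = 2·√(557 - 266·√(3))  (≈ 19.6239)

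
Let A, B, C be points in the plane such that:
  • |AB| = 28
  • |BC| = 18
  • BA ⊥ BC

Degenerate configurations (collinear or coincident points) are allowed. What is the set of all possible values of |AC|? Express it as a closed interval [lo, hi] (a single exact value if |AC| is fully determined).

|AC| = 2·√(277)  (≈ 33.2866)

|AB| ∈ {28}
|BC| ∈ {18}
|AC| ∈ {2·√(277)}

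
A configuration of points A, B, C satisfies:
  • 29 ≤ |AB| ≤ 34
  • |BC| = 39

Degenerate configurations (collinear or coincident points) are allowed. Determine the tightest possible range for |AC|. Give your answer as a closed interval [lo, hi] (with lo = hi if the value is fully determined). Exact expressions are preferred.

|AC| ∈ [5, 73]  (≈ [5.0000, 73.0000])

|AB| ∈ [29, 34]
|BC| ∈ {39}
|AC| ∈ [5, 73]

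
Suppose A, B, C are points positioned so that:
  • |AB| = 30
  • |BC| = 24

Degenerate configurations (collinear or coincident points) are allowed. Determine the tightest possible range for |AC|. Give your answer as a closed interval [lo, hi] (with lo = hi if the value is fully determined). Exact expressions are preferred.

|AB| ∈ {30}
|BC| ∈ {24}
|AC| ∈ [6, 54]

|AC| ∈ [6, 54]  (≈ [6.0000, 54.0000])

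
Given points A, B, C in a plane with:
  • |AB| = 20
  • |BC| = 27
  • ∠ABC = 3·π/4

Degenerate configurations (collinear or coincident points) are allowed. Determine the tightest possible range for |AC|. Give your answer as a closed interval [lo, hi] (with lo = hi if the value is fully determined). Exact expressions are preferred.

|AB| ∈ {20}
|BC| ∈ {27}
|AC| ∈ {√(540·√(2) + 1129)}

|AC| = √(540·√(2) + 1129)  (≈ 43.5049)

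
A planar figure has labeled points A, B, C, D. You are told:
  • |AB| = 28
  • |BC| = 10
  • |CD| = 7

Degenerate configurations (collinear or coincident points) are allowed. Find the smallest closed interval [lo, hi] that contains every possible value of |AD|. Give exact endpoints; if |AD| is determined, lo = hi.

|AD| ∈ [11, 45]  (≈ [11.0000, 45.0000])

|AB| ∈ {28}
|BC| ∈ {10}
|CD| ∈ {7}
|AC| ∈ [18, 38]
|BD| ∈ [3, 17]
|AD| ∈ [11, 45]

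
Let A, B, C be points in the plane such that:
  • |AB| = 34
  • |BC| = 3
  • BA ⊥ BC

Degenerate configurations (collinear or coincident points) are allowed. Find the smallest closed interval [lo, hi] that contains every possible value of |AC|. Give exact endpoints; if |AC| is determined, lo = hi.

|AB| ∈ {34}
|BC| ∈ {3}
|AC| ∈ {√(1165)}

|AC| = √(1165)  (≈ 34.1321)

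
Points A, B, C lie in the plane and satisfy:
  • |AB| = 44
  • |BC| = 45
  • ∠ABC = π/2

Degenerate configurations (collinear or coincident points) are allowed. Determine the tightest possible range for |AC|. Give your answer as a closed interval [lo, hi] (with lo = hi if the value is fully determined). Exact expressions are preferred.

|AC| = √(3961)  (≈ 62.9365)

|AB| ∈ {44}
|BC| ∈ {45}
|AC| ∈ {√(3961)}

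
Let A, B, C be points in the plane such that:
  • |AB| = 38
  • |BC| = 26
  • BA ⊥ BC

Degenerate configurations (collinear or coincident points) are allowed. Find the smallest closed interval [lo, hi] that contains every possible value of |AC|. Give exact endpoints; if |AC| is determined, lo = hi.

|AB| ∈ {38}
|BC| ∈ {26}
|AC| ∈ {2·√(530)}

|AC| = 2·√(530)  (≈ 46.0435)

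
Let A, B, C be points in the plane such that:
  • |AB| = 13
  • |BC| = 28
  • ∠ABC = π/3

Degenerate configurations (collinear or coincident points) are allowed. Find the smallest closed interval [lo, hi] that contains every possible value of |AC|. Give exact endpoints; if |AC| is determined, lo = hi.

|AC| = √(589)  (≈ 24.2693)

|AB| ∈ {13}
|BC| ∈ {28}
|AC| ∈ {√(589)}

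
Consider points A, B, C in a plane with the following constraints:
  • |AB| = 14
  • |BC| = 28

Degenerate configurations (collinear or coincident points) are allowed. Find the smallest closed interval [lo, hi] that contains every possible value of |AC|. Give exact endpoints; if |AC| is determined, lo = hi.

|AB| ∈ {14}
|BC| ∈ {28}
|AC| ∈ [14, 42]

|AC| ∈ [14, 42]  (≈ [14.0000, 42.0000])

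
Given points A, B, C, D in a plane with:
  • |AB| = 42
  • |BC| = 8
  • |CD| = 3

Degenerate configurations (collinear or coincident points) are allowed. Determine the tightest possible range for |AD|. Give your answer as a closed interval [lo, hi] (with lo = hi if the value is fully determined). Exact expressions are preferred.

|AB| ∈ {42}
|BC| ∈ {8}
|CD| ∈ {3}
|AC| ∈ [34, 50]
|BD| ∈ [5, 11]
|AD| ∈ [31, 53]

|AD| ∈ [31, 53]  (≈ [31.0000, 53.0000])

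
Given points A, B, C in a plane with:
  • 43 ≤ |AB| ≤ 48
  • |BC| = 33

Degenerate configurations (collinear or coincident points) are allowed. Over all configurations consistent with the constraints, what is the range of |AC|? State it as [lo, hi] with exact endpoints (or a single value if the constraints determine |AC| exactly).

|AB| ∈ [43, 48]
|BC| ∈ {33}
|AC| ∈ [10, 81]

|AC| ∈ [10, 81]  (≈ [10.0000, 81.0000])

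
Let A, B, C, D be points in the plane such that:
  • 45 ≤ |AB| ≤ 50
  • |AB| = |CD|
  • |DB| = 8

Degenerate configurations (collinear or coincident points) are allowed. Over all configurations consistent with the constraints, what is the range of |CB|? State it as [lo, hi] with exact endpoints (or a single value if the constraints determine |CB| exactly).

|CB| ∈ [37, 58]  (≈ [37.0000, 58.0000])

|AB| ∈ [45, 50]
|BD| ∈ {8}
|CD| ∈ [45, 50]
|AD| ∈ [37, 58]
|BC| ∈ [37, 58]
|AC| ∈ [0, 108]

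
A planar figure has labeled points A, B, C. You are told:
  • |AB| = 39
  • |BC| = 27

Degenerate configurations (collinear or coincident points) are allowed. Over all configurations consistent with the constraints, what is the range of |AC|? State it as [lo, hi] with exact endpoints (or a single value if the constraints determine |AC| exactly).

|AC| ∈ [12, 66]  (≈ [12.0000, 66.0000])

|AB| ∈ {39}
|BC| ∈ {27}
|AC| ∈ [12, 66]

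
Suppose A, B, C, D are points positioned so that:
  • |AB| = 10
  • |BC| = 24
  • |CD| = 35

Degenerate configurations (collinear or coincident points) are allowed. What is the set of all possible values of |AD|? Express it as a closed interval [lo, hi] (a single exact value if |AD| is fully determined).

|AB| ∈ {10}
|BC| ∈ {24}
|CD| ∈ {35}
|AC| ∈ [14, 34]
|BD| ∈ [11, 59]
|AD| ∈ [1, 69]

|AD| ∈ [1, 69]  (≈ [1.0000, 69.0000])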